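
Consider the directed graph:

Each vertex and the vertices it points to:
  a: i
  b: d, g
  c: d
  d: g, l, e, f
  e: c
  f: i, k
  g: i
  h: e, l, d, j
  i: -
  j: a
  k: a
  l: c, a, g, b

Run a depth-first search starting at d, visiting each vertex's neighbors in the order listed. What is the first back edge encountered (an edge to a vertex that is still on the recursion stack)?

c->d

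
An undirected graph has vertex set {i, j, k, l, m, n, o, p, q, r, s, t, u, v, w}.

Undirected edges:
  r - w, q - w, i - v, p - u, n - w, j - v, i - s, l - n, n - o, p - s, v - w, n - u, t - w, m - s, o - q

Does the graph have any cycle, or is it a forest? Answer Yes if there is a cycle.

Yes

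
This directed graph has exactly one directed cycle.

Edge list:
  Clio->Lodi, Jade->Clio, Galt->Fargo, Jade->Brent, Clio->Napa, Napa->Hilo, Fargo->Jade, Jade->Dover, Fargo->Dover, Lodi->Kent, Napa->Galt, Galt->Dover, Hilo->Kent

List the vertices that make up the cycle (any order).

Clio, Galt, Jade, Napa, Fargo

DFS with gray/black marking from Jade:
Jade gray
  Dover gray
  Dover black
  Brent gray
  Brent black
  Clio gray
    Napa gray
      Hilo gray
        Kent gray
        Kent black
      Hilo black
      Galt gray
        Galt→Dover: Dover black — skip
        Fargo gray
          Fargo→Jade: Jade is gray → back edge
Back edge closes the cycle Jade → Clio → Napa → Galt → Fargo → Jade; its vertices are {Clio, Galt, Jade, Napa, Fargo}.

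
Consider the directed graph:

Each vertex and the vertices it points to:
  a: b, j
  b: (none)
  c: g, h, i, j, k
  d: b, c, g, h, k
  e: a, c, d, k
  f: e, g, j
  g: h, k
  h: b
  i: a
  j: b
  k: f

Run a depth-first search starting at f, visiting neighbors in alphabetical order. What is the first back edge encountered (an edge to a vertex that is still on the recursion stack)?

k→f

DFS from f (visiting neighbors in alphabetical order); mark gray on enter, black on exit:
f gray
  e gray
    a gray
      b gray
      b black
      j gray
        j→b: b black — skip
      j black
    a black
    c gray
      g gray
        h gray
          h→b: b black — skip
        h black
        k gray
          k→f: f is gray → back edge
First back edge: k → f.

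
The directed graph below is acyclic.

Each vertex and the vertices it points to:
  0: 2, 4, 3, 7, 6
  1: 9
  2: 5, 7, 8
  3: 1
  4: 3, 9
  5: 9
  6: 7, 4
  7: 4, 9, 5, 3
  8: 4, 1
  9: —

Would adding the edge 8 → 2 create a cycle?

Adding 8→2 creates a cycle iff 2 can already reach 8.
Path from 2: 2 → 8.
So 2 → … → 8 → 2 is a cycle.

Yes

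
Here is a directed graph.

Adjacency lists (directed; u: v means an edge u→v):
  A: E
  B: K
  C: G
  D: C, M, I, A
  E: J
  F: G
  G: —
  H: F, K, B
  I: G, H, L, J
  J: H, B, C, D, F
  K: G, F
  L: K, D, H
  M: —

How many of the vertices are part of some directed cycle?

A vertex is on a directed cycle iff it belongs to a strongly connected component of size ≥ 2 (or has a self-loop).
The vertices on cycles are {A, D, E, I, J, L} — 6 in total.

6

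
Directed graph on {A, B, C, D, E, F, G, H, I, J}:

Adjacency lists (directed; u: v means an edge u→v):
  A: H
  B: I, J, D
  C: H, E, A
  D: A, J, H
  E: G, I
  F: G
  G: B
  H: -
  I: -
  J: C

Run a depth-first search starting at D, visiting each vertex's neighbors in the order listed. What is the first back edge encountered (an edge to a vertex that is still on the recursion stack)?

B->J

DFS from D (visiting each vertex's neighbors in the order listed); mark gray on enter, black on exit:
D gray
  A gray
    H gray
    H black
  A black
  J gray
    C gray
      C→H: H black — skip
      E gray
        G gray
          B gray
            I gray
            I black
            B→J: J is gray → back edge
First back edge: B → J.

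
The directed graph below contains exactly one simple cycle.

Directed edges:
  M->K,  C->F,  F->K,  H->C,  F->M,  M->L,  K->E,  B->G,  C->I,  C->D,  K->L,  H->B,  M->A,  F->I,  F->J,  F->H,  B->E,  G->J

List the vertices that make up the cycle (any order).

DFS with gray/black marking from F:
F gray
  I gray
  I black
  K gray
    L gray
    L black
    E gray
    E black
  K black
  J gray
  J black
  H gray
    C gray
      C→F: F is gray → back edge
Back edge closes the cycle F → H → C → F; its vertices are {C, F, H}.

C, F, H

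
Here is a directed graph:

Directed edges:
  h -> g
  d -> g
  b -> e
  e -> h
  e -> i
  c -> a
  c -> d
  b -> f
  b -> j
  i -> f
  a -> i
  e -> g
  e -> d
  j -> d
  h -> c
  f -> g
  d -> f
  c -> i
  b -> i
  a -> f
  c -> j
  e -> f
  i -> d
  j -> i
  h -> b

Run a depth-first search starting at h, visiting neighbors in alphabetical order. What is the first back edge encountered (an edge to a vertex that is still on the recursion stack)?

e->h

DFS from h (visiting neighbors in alphabetical order); mark gray on enter, black on exit:
h gray
  b gray
    e gray
      d gray
        f gray
          g gray
          g black
        f black
        d→g: g black — skip
      d black
      e→f: f black — skip
      e→g: g black — skip
      e→h: h is gray → back edge
First back edge: e → h.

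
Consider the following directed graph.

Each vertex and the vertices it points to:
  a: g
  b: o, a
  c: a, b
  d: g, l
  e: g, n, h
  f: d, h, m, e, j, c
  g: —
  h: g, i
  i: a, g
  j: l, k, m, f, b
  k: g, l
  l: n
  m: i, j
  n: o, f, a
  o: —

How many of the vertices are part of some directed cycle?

A vertex is on a directed cycle iff it belongs to a strongly connected component of size ≥ 2 (or has a self-loop).
The vertices on cycles are {d, e, f, j, k, l, m, n} — 8 in total.

8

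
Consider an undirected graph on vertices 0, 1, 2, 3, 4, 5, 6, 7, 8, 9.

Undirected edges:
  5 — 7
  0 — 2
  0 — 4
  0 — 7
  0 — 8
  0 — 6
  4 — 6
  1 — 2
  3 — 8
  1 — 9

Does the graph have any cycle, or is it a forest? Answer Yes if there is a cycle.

DFS, tracking each vertex's parent; an edge to a visited non-parent vertex closes a cycle.
Start from 0:
visit 0 (parent –)
  visit 8 (parent 0)
    8–0: parent, skip
    visit 3 (parent 8)
      3–8: parent, skip
  visit 4 (parent 0)
    visit 6 (parent 4)
      6–4: parent, skip
      6–0: 0 visited and ≠ parent → cycle
Cycle: 0 – 4 – 6 – 0.

Yes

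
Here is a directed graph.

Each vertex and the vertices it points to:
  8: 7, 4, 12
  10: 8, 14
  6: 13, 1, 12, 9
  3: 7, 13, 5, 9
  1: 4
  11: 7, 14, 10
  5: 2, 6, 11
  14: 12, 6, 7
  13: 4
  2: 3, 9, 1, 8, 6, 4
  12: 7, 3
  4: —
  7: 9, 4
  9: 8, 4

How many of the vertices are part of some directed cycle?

A vertex is on a directed cycle iff it belongs to a strongly connected component of size ≥ 2 (or has a self-loop).
The vertices on cycles are {2, 3, 5, 6, 7, 8, 9, 10, 11, 12, 14} — 11 in total.

11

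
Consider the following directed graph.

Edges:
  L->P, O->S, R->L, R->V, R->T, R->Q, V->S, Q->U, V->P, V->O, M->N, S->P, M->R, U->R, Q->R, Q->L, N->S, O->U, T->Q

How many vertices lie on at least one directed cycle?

A vertex is on a directed cycle iff it belongs to a strongly connected component of size ≥ 2 (or has a self-loop).
The vertices on cycles are {O, Q, R, T, U, V} — 6 in total.

6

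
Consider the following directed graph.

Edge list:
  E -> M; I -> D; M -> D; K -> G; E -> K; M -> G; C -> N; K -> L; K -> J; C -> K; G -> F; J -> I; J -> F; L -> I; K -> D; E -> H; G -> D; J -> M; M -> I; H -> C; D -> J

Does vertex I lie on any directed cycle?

I is on a cycle iff I can reach itself via ≥1 edge.
I → D → J → I — yes.

Yes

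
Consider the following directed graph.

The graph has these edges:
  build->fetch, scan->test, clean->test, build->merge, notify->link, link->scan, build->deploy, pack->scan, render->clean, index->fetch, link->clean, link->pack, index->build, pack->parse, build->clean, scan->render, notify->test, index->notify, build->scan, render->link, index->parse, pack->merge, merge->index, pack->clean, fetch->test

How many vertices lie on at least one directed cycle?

A vertex is on a directed cycle iff it belongs to a strongly connected component of size ≥ 2 (or has a self-loop).
The vertices on cycles are {link, pack, scan, build, index, merge, notify, render} — 8 in total.

8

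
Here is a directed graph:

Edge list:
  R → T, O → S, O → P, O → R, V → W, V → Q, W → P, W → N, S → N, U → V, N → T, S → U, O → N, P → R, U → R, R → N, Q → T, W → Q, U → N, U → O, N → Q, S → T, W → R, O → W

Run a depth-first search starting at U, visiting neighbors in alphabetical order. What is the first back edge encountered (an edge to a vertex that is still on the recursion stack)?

DFS from U (visiting neighbors in alphabetical order); mark gray on enter, black on exit:
U gray
  N gray
    Q gray
      T gray
      T black
    Q black
    N→T: T black — skip
  N black
  O gray
    O→N: N black — skip
    P gray
      R gray
        R→N: N black — skip
        R→T: T black — skip
      R black
    P black
    O→R: R black — skip
    S gray
      S→N: N black — skip
      S→T: T black — skip
      S→U: U is gray → back edge
First back edge: S → U.

S→U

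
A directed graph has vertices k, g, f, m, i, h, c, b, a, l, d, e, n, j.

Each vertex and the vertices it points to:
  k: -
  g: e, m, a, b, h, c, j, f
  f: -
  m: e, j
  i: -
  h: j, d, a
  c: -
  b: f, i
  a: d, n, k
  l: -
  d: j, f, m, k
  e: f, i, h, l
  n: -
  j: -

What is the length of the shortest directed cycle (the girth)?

4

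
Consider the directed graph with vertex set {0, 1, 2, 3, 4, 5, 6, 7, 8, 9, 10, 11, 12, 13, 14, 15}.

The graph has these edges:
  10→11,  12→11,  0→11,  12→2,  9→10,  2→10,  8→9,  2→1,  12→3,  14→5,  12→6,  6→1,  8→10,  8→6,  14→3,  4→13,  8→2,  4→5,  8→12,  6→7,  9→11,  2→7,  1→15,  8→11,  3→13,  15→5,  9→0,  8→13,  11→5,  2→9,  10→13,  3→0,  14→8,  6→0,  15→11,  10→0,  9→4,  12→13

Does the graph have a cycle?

DFS with white/gray/black marking, starting from 14:
14 gray
  5 gray
  5 black
  3 gray
    0 gray
      11 gray
        11→5: 5 black — skip
      11 black
    0 black
    13 gray
    13 black
  3 black
  8 gray
    12 gray
      6 gray
        6→0: 0 black — skip
        7 gray
        7 black
        1 gray
          15 gray
            15→11: 11 black — skip
            15→5: 5 black — skip
          15 black
        1 black
      6 black
      12→11: 11 black — skip
      12→3: 3 black — skip
      2 gray
        2→7: 7 black — skip
        10 gray
          10→0: 0 black — skip
          10→13: 13 black — skip
          10→11: 11 black — skip
        10 black
        2→1: 1 black — skip
        9 gray
          9→11: 11 black — skip
          9→10: 10 black — skip
          9→0: 0 black — skip
          4 gray
            4→13: 13 black — skip
            4→5: 5 black — skip
          4 black
        9 black
      2 black
      12→13: 13 black — skip
    12 black
    8→11: 11 black — skip
    8→6: 6 black — skip
    8→13: 13 black — skip
    8→2: 2 black — skip
    8→10: 10 black — skip
    8→9: 9 black — skip
  8 black
14 black
Every edge goes to a white or black vertex — no back edge, so the graph is acyclic.

No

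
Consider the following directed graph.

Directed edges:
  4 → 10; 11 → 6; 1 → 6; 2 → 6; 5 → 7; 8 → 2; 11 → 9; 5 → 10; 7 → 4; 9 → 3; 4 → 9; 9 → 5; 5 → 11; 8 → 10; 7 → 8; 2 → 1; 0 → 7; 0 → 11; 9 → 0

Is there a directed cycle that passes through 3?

3 lies on a cycle iff there is a path from 3 back to itself.
Exploring from 3, it never reaches itself; equivalently, its strongly connected component is a singleton.

No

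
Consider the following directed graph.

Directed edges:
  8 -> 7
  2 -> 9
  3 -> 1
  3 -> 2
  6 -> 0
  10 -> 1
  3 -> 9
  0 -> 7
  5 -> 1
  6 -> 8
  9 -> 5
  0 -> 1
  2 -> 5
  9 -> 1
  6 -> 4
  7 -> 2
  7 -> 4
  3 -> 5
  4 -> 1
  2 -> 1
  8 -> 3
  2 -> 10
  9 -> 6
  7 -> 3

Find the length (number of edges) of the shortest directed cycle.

4

For each vertex v, BFS finds the shortest path from v back to v.
The shortest such closed walk is 6 → 8 → 3 → 9 → 6, length 4.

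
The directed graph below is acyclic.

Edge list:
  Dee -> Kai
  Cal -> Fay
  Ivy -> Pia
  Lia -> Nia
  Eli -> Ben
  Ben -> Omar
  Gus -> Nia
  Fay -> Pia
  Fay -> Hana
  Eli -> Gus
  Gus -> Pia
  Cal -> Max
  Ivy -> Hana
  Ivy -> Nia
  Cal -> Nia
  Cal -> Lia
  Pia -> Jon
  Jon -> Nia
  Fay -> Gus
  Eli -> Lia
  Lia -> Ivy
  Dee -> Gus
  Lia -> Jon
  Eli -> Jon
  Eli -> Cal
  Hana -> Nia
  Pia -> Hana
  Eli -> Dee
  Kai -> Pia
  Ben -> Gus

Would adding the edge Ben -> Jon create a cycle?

No

Adding Ben→Jon creates a cycle iff Jon can already reach Ben.
Explore from Jon: no path reaches Ben. The graph stays acyclic.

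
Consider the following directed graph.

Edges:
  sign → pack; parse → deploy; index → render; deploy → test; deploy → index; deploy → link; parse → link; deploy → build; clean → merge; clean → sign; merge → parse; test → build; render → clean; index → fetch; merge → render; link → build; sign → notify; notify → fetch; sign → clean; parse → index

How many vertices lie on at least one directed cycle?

A vertex is on a directed cycle iff it belongs to a strongly connected component of size ≥ 2 (or has a self-loop).
The vertices on cycles are {sign, clean, index, merge, parse, deploy, render} — 7 in total.

7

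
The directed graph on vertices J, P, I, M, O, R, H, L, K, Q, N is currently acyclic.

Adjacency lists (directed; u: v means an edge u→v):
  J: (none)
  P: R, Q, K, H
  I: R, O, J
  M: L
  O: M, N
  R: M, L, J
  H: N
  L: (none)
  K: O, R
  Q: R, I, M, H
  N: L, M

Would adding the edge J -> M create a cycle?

No

Adding J→M creates a cycle iff M can already reach J.
Explore from M: no path reaches J. The graph stays acyclic.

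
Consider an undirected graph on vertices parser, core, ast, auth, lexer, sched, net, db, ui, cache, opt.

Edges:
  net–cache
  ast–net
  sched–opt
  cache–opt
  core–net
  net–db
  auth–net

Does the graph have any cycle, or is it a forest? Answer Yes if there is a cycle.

DFS, tracking each vertex's parent; an edge to a visited non-parent vertex closes a cycle.
Start from parser:
visit parser (parent –)
visit core (parent –)
  visit net (parent core)
    visit ast (parent net)
      ast–net: parent, skip
    visit cache (parent net)
      visit opt (parent cache)
        visit sched (parent opt)
          sched–opt: parent, skip
        opt–cache: parent, skip
      cache–net: parent, skip
    net–core: parent, skip
    visit auth (parent net)
      auth–net: parent, skip
    visit db (parent net)
      db–net: parent, skip
visit lexer (parent –)
visit ui (parent –)
No non-parent visited neighbor found — the graph is a forest.

No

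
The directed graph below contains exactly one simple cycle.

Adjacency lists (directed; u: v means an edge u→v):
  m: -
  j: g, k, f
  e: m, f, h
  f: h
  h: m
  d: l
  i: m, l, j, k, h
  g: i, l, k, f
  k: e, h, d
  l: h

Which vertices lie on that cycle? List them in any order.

g, i, j

DFS with gray/black marking from g:
g gray
  i gray
    m gray
    m black
    l gray
      h gray
        h→m: m black — skip
      h black
    l black
    j gray
      j→g: g is gray → back edge
Back edge closes the cycle g → i → j → g; its vertices are {g, i, j}.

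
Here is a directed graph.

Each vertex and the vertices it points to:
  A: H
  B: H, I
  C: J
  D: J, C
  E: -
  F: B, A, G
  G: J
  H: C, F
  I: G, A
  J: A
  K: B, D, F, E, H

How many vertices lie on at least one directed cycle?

A vertex is on a directed cycle iff it belongs to a strongly connected component of size ≥ 2 (or has a self-loop).
The vertices on cycles are {A, B, C, F, G, H, I, J} — 8 in total.

8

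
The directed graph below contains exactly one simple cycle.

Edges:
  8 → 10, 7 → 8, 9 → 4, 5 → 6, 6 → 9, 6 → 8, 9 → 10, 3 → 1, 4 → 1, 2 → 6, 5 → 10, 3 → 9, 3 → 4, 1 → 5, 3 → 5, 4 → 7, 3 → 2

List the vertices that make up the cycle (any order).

DFS with gray/black marking from 4:
4 gray
  7 gray
    8 gray
      10 gray
      10 black
    8 black
  7 black
  1 gray
    5 gray
      5→10: 10 black — skip
      6 gray
        6→8: 8 black — skip
        9 gray
          9→4: 4 is gray → back edge
Back edge closes the cycle 4 → 1 → 5 → 6 → 9 → 4; its vertices are {1, 4, 5, 6, 9}.

1, 4, 5, 6, 9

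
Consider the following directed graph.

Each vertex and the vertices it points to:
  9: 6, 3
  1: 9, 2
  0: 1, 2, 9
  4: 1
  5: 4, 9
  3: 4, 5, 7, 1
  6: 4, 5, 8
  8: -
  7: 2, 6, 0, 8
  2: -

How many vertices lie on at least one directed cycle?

A vertex is on a directed cycle iff it belongs to a strongly connected component of size ≥ 2 (or has a self-loop).
The vertices on cycles are {0, 1, 3, 4, 5, 6, 7, 9} — 8 in total.

8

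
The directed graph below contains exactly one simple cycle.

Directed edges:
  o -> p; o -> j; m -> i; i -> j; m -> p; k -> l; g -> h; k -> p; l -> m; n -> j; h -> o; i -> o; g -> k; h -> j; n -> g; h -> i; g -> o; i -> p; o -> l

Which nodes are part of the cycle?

i, l, m, o

DFS with gray/black marking from l:
l gray
  m gray
    i gray
      o gray
        o→l: l is gray → back edge
Back edge closes the cycle l → m → i → o → l; its vertices are {i, l, m, o}.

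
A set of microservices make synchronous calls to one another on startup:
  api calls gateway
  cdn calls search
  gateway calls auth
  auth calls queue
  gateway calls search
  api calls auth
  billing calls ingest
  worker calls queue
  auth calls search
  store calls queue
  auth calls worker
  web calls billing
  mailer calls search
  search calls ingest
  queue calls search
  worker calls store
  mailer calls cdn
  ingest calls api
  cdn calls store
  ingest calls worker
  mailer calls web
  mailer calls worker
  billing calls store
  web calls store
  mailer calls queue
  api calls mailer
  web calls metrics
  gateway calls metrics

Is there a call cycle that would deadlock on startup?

Yes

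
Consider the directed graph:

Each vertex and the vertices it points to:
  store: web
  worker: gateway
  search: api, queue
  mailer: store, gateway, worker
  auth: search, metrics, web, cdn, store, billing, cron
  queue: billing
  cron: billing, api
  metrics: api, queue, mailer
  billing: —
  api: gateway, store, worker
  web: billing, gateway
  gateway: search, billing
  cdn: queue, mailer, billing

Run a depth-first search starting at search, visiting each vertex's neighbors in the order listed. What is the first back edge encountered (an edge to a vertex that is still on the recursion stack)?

DFS from search (visiting each vertex's neighbors in the order listed); mark gray on enter, black on exit:
search gray
  api gray
    gateway gray
      gateway→search: search is gray → back edge
First back edge: gateway → search.

gateway→search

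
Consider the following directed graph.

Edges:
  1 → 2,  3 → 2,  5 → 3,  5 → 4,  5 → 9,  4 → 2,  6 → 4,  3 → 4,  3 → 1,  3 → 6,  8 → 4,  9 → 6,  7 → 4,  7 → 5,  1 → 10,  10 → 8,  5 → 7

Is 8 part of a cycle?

No

8 lies on a cycle iff there is a path from 8 back to itself.
Exploring from 8, it never reaches itself; equivalently, its strongly connected component is a singleton.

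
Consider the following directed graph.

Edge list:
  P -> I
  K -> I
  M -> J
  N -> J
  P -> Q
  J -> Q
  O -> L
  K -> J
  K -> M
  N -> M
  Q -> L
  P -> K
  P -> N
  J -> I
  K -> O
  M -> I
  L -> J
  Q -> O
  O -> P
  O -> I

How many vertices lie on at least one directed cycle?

A vertex is on a directed cycle iff it belongs to a strongly connected component of size ≥ 2 (or has a self-loop).
The vertices on cycles are {J, K, L, M, N, O, P, Q} — 8 in total.

8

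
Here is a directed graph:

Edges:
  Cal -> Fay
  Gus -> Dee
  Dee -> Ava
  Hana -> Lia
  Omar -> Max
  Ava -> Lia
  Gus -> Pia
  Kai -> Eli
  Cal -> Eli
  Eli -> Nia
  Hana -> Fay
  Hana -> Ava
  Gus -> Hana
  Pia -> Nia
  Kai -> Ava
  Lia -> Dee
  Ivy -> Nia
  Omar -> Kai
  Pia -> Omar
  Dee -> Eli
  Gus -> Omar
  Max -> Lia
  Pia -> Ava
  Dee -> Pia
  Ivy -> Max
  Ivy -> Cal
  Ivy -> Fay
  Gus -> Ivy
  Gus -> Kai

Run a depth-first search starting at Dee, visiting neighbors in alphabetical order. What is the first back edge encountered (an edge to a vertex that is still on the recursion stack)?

Lia→Dee

DFS from Dee (visiting neighbors in alphabetical order); mark gray on enter, black on exit:
Dee gray
  Ava gray
    Lia gray
      Lia→Dee: Dee is gray → back edge
First back edge: Lia → Dee.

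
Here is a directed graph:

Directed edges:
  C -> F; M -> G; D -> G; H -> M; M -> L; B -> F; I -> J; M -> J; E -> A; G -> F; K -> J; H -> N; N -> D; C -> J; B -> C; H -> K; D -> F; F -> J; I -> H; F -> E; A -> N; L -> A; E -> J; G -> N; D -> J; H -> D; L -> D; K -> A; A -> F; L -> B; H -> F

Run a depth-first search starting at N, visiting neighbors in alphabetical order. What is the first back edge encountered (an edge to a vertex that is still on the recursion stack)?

A→F

DFS from N (visiting neighbors in alphabetical order); mark gray on enter, black on exit:
N gray
  D gray
    F gray
      E gray
        A gray
          A→F: F is gray → back edge
First back edge: A → F.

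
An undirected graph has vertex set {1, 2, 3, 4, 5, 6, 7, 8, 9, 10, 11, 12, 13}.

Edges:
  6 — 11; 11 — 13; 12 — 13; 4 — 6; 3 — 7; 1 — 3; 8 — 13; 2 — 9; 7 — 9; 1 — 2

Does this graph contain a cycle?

Yes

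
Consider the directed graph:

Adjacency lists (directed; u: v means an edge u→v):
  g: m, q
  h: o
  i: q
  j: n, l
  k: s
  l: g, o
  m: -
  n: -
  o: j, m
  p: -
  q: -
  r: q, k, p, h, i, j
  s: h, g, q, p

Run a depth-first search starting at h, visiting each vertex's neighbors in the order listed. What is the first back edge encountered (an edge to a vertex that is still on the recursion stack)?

DFS from h (visiting each vertex's neighbors in the order listed); mark gray on enter, black on exit:
h gray
  o gray
    j gray
      n gray
      n black
      l gray
        g gray
          m gray
          m black
          q gray
          q black
        g black
        l→o: o is gray → back edge
First back edge: l → o.

l→o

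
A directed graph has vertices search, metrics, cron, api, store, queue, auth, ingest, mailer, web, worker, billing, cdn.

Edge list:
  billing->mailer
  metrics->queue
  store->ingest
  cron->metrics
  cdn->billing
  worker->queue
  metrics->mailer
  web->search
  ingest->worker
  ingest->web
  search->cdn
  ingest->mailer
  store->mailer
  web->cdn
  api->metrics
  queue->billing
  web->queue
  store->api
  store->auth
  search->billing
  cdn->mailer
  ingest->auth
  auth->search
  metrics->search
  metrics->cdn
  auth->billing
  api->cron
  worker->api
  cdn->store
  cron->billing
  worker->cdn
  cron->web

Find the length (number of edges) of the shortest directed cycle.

For each vertex v, BFS finds the shortest path from v back to v.
The shortest such closed walk is store → auth → search → cdn → store, length 4.

4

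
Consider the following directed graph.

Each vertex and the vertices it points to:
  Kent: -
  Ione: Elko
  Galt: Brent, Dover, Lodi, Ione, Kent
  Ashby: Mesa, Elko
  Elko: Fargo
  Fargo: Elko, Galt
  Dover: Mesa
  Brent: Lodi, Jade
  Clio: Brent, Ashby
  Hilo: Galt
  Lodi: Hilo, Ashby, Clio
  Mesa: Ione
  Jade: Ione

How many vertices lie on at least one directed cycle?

A vertex is on a directed cycle iff it belongs to a strongly connected component of size ≥ 2 (or has a self-loop).
The vertices on cycles are {Clio, Elko, Galt, Hilo, Ione, Jade, Lodi, Mesa, Ashby, Brent, Dover, Fargo} — 12 in total.

12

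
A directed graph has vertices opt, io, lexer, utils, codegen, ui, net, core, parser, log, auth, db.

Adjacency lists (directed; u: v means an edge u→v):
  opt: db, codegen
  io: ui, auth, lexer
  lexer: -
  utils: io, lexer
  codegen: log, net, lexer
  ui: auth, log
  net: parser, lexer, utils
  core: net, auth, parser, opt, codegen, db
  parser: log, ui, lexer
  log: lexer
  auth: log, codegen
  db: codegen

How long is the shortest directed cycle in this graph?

5

For each vertex v, BFS finds the shortest path from v back to v.
The shortest such closed walk is net → utils → io → auth → codegen → net, length 5.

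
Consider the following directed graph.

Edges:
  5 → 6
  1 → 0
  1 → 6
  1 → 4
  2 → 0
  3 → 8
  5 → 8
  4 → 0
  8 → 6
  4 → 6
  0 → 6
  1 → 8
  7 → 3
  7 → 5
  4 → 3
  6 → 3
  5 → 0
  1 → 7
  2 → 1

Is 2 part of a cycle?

2 lies on a cycle iff there is a path from 2 back to itself.
Exploring from 2, it never reaches itself; equivalently, its strongly connected component is a singleton.

No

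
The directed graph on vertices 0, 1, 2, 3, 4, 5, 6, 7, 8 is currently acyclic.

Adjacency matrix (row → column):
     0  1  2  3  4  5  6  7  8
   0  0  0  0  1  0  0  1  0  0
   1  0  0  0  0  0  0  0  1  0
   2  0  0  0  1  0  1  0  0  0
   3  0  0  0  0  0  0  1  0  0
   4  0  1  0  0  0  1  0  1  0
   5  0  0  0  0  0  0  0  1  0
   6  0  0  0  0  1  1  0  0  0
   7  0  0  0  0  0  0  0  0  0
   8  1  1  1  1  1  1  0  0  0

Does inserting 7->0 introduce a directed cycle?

Yes

Adding 7→0 creates a cycle iff 0 can already reach 7.
Path from 0: 0 → 6 → 4 → 7.
So 0 → … → 7 → 0 is a cycle.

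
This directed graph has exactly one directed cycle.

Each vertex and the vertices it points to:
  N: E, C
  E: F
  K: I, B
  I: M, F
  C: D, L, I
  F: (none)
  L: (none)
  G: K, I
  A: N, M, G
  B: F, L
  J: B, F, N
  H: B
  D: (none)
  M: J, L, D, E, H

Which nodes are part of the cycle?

C, I, J, M, N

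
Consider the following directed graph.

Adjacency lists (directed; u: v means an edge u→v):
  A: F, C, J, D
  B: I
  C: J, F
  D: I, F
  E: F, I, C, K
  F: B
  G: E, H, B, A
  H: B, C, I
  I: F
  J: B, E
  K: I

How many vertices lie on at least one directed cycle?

6

A vertex is on a directed cycle iff it belongs to a strongly connected component of size ≥ 2 (or has a self-loop).
The vertices on cycles are {B, C, E, F, I, J} — 6 in total.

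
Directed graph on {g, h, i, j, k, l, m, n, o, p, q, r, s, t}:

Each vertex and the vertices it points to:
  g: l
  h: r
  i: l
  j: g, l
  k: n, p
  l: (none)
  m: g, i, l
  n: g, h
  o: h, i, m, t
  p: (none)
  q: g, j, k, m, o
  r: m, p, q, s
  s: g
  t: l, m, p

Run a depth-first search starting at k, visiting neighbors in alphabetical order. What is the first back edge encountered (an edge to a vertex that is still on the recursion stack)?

q->k

DFS from k (visiting neighbors in alphabetical order); mark gray on enter, black on exit:
k gray
  n gray
    g gray
      l gray
      l black
    g black
    h gray
      r gray
        m gray
          m→g: g black — skip
          i gray
            i→l: l black — skip
          i black
          m→l: l black — skip
        m black
        p gray
        p black
        q gray
          q→g: g black — skip
          j gray
            j→g: g black — skip
            j→l: l black — skip
          j black
          q→k: k is gray → back edge
First back edge: q → k.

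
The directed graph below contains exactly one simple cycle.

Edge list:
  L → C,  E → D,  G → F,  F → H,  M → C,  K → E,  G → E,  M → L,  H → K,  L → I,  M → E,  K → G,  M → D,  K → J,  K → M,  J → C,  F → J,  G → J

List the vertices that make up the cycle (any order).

F, G, H, K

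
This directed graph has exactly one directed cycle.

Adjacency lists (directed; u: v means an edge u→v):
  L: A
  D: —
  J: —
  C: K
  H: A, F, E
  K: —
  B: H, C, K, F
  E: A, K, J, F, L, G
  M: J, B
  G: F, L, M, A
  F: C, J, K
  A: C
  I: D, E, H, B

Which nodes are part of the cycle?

B, E, G, H, M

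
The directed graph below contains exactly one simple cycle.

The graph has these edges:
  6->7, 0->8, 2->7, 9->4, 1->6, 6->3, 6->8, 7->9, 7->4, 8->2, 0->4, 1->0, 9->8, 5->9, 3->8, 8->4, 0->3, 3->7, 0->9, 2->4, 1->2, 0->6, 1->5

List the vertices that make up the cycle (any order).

DFS with gray/black marking from 2:
2 gray
  7 gray
    4 gray
    4 black
    9 gray
      9→4: 4 black — skip
      8 gray
        8→2: 2 is gray → back edge
Back edge closes the cycle 2 → 7 → 9 → 8 → 2; its vertices are {2, 7, 8, 9}.

2, 7, 8, 9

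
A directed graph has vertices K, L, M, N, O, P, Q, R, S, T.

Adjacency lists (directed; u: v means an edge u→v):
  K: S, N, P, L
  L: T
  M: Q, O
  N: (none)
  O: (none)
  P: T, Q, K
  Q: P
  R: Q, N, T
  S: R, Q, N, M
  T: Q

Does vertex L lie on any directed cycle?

L is on a cycle iff L can reach itself via ≥1 edge.
L → T → Q → P → K → L — yes.

Yes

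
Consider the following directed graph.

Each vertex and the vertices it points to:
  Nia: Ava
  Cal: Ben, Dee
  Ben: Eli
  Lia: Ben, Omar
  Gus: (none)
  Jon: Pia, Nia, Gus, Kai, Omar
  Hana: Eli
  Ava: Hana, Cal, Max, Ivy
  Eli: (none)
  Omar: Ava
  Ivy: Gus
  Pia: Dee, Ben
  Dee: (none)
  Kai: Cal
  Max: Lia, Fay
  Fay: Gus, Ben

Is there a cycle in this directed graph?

Yes

DFS with white/gray/black marking, starting from Max:
Max gray
  Lia gray
    Ben gray
      Eli gray
      Eli black
    Ben black
    Omar gray
      Ava gray
        Hana gray
          Hana→Eli: Eli black — skip
        Hana black
        Cal gray
          Cal→Ben: Ben black — skip
          Dee gray
          Dee black
        Cal black
        Ava→Max: Max is gray → back edge
Back edge found, so a cycle exists: Max → Lia → Omar → Ava → Max.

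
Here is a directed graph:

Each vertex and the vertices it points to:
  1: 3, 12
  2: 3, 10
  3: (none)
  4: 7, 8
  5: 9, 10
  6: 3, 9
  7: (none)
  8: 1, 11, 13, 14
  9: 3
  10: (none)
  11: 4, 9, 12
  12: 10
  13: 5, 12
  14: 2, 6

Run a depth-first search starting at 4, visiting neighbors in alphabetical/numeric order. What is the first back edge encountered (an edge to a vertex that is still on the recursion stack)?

DFS from 4 (visiting neighbors in alphabetical/numeric order); mark gray on enter, black on exit:
4 gray
  7 gray
  7 black
  8 gray
    1 gray
      3 gray
      3 black
      12 gray
        10 gray
        10 black
      12 black
    1 black
    11 gray
      11→4: 4 is gray → back edge
First back edge: 11 → 4.

11→4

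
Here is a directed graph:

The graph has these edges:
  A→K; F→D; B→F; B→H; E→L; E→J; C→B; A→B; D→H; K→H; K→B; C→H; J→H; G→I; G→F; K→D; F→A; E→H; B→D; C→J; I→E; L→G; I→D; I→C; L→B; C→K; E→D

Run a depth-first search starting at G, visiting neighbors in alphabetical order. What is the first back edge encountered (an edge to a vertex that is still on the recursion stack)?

B→F

DFS from G (visiting neighbors in alphabetical order); mark gray on enter, black on exit:
G gray
  F gray
    A gray
      B gray
        D gray
          H gray
          H black
        D black
        B→F: F is gray → back edge
First back edge: B → F.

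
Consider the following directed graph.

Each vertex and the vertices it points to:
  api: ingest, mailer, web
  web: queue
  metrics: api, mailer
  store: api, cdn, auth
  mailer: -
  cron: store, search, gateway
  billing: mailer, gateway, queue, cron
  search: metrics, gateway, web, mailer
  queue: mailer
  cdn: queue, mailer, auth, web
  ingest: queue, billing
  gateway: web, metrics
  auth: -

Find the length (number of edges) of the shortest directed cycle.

5

For each vertex v, BFS finds the shortest path from v back to v.
The shortest such closed walk is billing → cron → store → api → ingest → billing, length 5.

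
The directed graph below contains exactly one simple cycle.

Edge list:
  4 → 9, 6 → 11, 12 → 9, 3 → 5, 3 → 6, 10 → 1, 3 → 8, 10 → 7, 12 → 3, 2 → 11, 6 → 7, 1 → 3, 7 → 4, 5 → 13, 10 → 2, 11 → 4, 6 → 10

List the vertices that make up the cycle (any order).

1, 3, 6, 10

DFS with gray/black marking from 3:
3 gray
  6 gray
    7 gray
      4 gray
        9 gray
        9 black
      4 black
    7 black
    10 gray
      10→7: 7 black — skip
      1 gray
        1→3: 3 is gray → back edge
Back edge closes the cycle 3 → 6 → 10 → 1 → 3; its vertices are {1, 3, 6, 10}.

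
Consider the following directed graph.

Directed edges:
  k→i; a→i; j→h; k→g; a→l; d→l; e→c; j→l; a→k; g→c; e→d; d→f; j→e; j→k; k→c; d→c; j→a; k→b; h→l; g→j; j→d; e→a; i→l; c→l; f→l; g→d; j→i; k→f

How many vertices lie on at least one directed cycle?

5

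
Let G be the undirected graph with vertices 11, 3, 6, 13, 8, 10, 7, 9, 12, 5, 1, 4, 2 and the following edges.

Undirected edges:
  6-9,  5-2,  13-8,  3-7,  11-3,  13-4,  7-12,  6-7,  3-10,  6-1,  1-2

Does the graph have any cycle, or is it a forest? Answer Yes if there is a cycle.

No

DFS, tracking each vertex's parent; an edge to a visited non-parent vertex closes a cycle.
Start from 5:
visit 5 (parent –)
  visit 2 (parent 5)
    2–5: parent, skip
    visit 1 (parent 2)
      1–2: parent, skip
      visit 6 (parent 1)
        6–1: parent, skip
        visit 9 (parent 6)
          9–6: parent, skip
        visit 7 (parent 6)
          visit 12 (parent 7)
            12–7: parent, skip
          visit 3 (parent 7)
            visit 10 (parent 3)
              10–3: parent, skip
            visit 11 (parent 3)
              11–3: parent, skip
            3–7: parent, skip
          7–6: parent, skip
visit 13 (parent –)
  visit 8 (parent 13)
    8–13: parent, skip
  visit 4 (parent 13)
    4–13: parent, skip
No non-parent visited neighbor found — the graph is a forest.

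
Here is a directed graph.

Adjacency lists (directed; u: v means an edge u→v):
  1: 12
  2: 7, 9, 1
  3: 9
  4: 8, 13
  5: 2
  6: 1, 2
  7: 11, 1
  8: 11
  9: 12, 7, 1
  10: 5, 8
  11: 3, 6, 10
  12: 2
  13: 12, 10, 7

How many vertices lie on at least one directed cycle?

A vertex is on a directed cycle iff it belongs to a strongly connected component of size ≥ 2 (or has a self-loop).
The vertices on cycles are {1, 2, 3, 5, 6, 7, 8, 9, 10, 11, 12} — 11 in total.

11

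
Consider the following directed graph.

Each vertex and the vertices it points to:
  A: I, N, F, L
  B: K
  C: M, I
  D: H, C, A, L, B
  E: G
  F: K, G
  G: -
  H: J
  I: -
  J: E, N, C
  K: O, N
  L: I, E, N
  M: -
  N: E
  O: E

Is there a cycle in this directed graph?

No

DFS with white/gray/black marking, starting from H:
H gray
  J gray
    E gray
      G gray
      G black
    E black
    N gray
      N→E: E black — skip
    N black
    C gray
      M gray
      M black
      I gray
      I black
    C black
  J black
H black
A gray
  A→I: I black — skip
  A→N: N black — skip
  F gray
    K gray
      O gray
        O→E: E black — skip
      O black
      K→N: N black — skip
    K black
    F→G: G black — skip
  F black
  L gray
    L→I: I black — skip
    L→E: E black — skip
    L→N: N black — skip
  L black
A black
B gray
  B→K: K black — skip
B black
D gray
  D→H: H black — skip
  D→C: C black — skip
  D→A: A black — skip
  D→L: L black — skip
  D→B: B black — skip
D black
Every edge goes to a white or black vertex — no back edge, so the graph is acyclic.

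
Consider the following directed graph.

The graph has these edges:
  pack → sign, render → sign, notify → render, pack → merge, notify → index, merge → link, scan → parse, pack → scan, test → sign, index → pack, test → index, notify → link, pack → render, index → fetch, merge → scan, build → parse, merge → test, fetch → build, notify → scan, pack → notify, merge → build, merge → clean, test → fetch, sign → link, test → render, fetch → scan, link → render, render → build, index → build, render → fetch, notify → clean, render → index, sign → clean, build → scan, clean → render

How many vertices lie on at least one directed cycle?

A vertex is on a directed cycle iff it belongs to a strongly connected component of size ≥ 2 (or has a self-loop).
The vertices on cycles are {link, pack, sign, test, clean, index, merge, notify, render} — 9 in total.

9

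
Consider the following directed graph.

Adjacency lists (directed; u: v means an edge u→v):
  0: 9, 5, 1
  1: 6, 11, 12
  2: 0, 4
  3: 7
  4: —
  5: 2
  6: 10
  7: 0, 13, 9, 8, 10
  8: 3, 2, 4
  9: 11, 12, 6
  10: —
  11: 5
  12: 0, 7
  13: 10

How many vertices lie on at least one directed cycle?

A vertex is on a directed cycle iff it belongs to a strongly connected component of size ≥ 2 (or has a self-loop).
The vertices on cycles are {0, 1, 2, 3, 5, 7, 8, 9, 11, 12} — 10 in total.

10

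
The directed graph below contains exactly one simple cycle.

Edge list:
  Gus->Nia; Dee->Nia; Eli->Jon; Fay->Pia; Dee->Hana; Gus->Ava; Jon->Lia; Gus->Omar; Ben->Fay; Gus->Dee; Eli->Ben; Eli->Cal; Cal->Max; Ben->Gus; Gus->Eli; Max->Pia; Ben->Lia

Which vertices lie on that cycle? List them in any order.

Ben, Eli, Gus

DFS with gray/black marking from Gus:
Gus gray
  Ava gray
  Ava black
  Omar gray
  Omar black
  Nia gray
  Nia black
  Eli gray
    Ben gray
      Fay gray
        Pia gray
        Pia black
      Fay black
      Lia gray
      Lia black
      Ben→Gus: Gus is gray → back edge
Back edge closes the cycle Gus → Eli → Ben → Gus; its vertices are {Ben, Eli, Gus}.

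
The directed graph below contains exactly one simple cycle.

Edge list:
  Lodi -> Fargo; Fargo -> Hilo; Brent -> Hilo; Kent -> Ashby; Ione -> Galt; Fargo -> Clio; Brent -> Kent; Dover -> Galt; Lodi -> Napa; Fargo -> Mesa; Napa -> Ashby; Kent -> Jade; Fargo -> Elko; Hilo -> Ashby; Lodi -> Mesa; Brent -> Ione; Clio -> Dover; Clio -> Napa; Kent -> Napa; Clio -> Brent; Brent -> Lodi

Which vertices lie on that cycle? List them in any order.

Clio, Lodi, Brent, Fargo

DFS with gray/black marking from Fargo:
Fargo gray
  Mesa gray
  Mesa black
  Hilo gray
    Ashby gray
    Ashby black
  Hilo black
  Elko gray
  Elko black
  Clio gray
    Napa gray
      Napa→Ashby: Ashby black — skip
    Napa black
    Brent gray
      Lodi gray
        Lodi→Fargo: Fargo is gray → back edge
Back edge closes the cycle Fargo → Clio → Brent → Lodi → Fargo; its vertices are {Clio, Lodi, Brent, Fargo}.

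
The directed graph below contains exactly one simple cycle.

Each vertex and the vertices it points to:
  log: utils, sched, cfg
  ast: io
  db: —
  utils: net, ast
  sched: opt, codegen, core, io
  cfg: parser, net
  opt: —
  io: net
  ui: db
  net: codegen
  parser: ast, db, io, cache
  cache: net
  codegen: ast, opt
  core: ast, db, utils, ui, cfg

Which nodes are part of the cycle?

DFS with gray/black marking from codegen:
codegen gray
  ast gray
    io gray
      net gray
        net→codegen: codegen is gray → back edge
Back edge closes the cycle codegen → ast → io → net → codegen; its vertices are {io, ast, net, codegen}.

io, ast, net, codegen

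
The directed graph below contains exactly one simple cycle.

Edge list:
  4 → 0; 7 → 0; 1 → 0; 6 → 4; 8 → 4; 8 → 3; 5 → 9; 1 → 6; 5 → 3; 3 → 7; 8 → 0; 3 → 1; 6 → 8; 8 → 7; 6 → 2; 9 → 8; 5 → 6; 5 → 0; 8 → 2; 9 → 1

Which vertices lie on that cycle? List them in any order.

DFS with gray/black marking from 6:
6 gray
  4 gray
    0 gray
    0 black
  4 black
  2 gray
  2 black
  8 gray
    7 gray
      7→0: 0 black — skip
    7 black
    8→2: 2 black — skip
    3 gray
      3→7: 7 black — skip
      1 gray
        1→6: 6 is gray → back edge
Back edge closes the cycle 6 → 8 → 3 → 1 → 6; its vertices are {1, 3, 6, 8}.

1, 3, 6, 8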